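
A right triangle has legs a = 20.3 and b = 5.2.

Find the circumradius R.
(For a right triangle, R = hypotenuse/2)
Hypotenuse c = √(a² + b²) = √(412.09 + 27.04) = √439.13 ≈ 20.9554
R = c/2 ≈ 20.9554/2 ≈ 10.4777

R = 10.48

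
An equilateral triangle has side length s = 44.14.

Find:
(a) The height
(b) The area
(a) The height splits the triangle into two 30-60-90 halves: h = s·√3/2 = 44.14·1.73205/2 ≈ 76.4527/2 ≈ 38.2264
(b) Area = (√3/4)·s² = (√3/4)·44.14² = (√3/4)·1948.3396 ≈ 0.433013·1948.3396 ≈ 843.656

Height = 38.23, Area = 843.7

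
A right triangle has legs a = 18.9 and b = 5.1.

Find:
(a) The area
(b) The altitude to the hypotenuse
(a) The legs are perpendicular, so Area = ½·a·b = ½·18.9·5.1 = ½·96.39 = 48.195
(b) Hypotenuse c = √(a² + b²) = √(357.21 + 26.01) = √383.22 ≈ 19.576
    Area = ½·c·h_c  ⇒  h_c = 2·Area/c = 96.39/19.576 ≈ 4.92388

Area = 48.195, h_c = 4.924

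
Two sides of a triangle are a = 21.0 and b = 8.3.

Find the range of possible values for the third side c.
Triangle inequality: |a − b| < c < a + b
|a − b| = |21.0 − 8.3| = 12.7
a + b = 21.0 + 8.3 = 29.3

12.7 < c < 29.3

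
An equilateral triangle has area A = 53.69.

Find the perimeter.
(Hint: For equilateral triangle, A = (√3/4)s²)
A = (√3/4)s²  ⇒  s² = 4A/√3 = 4·53.69/√3 = 214.76/1.73205 ≈ 123.992
s ≈ √123.992 ≈ 11.1352
Perimeter = 3s ≈ 3·11.1352 ≈ 33.4055

Perimeter = 33.41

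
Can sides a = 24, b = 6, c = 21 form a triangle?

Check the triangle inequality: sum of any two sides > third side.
a + b vs c: 24 + 6 = 30 > 21  ✓
a + c vs b: 24 + 21 = 45 > 6  ✓
b + c vs a: 6 + 21 = 27 > 24  ✓

Yes, triangle inequality satisfied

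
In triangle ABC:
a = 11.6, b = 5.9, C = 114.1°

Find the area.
Two sides and the included angle (SAS): A = ½·a·b·sin(C) = ½·11.6·5.9·sin(114.1°)
sin(114.1°) ≈ 0.912834
A ≈ ½·68.44·0.912834 = 34.22·0.912834 ≈ 31.2372

Area = 31.24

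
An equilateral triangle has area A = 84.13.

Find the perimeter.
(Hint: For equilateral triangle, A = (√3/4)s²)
A = (√3/4)s²  ⇒  s² = 4A/√3 = 4·84.13/√3 = 336.52/1.73205 ≈ 194.29
s ≈ √194.29 ≈ 13.9388
Perimeter = 3s ≈ 3·13.9388 ≈ 41.8164

Perimeter = 41.82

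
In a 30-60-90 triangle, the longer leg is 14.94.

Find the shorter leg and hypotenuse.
In a 30-60-90 triangle the sides are in ratio 1 : √3 : 2, so short leg = long leg/√3 and hypotenuse = 2·(short leg).
Short leg = 14.94/√3 ≈ 14.94/1.73205 ≈ 8.62561
Hypotenuse = 2·8.62561 ≈ 17.2512

Short leg = 8.626, Hypotenuse = 17.25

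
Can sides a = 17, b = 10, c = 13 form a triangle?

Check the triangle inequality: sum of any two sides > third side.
a + b vs c: 17 + 10 = 27 > 13  ✓
a + c vs b: 17 + 13 = 30 > 10  ✓
b + c vs a: 10 + 13 = 23 > 17  ✓

Yes, triangle inequality satisfied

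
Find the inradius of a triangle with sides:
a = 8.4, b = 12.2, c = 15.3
r = Area/s where s is the semi-perimeter.
s = (8.4 + 12.2 + 15.3)/2 = 35.9/2 = 17.95
Area = √(s(s−a)(s−b)(s−c)) = √(17.95·9.55·5.75·2.65) ≈ √2612.05 ≈ 51.1082
r ≈ 51.1082/17.95 ≈ 2.84725

r = 2.847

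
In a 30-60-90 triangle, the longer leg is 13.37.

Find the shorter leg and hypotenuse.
In a 30-60-90 triangle the sides are in ratio 1 : √3 : 2, so short leg = long leg/√3 and hypotenuse = 2·(short leg).
Short leg = 13.37/√3 ≈ 13.37/1.73205 ≈ 7.71917
Hypotenuse = 2·7.71917 ≈ 15.4383

Short leg = 7.719, Hypotenuse = 15.44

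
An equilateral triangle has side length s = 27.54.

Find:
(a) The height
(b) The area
(a) The height splits the triangle into two 30-60-90 halves: h = s·√3/2 = 27.54·1.73205/2 ≈ 47.7007/2 ≈ 23.8503
(b) Area = (√3/4)·s² = (√3/4)·27.54² = (√3/4)·758.4516 ≈ 0.433013·758.4516 ≈ 328.419

Height = 23.85, Area = 328.4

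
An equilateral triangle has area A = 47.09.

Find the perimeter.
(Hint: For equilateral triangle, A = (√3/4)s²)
A = (√3/4)s²  ⇒  s² = 4A/√3 = 4·47.09/√3 = 188.36/1.73205 ≈ 108.75
s ≈ √108.75 ≈ 10.4283
Perimeter = 3s ≈ 3·10.4283 ≈ 31.2849

Perimeter = 31.28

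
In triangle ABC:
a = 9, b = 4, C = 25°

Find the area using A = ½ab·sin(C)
A = ½·a·b·sin(C) = ½·9·4·sin(25°)
sin(25°) ≈ 0.422618
A ≈ ½·36·0.422618 = 18·0.422618 ≈ 7.60713

Area = 7.607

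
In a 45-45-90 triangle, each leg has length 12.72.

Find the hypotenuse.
In a 45-45-90 triangle the sides are in ratio 1 : 1 : √2, so hypotenuse = leg·√2.
Hypotenuse = 12.72·√2 ≈ 12.72·1.41421 ≈ 17.9888

Hypotenuse = 12.72√2 = 17.99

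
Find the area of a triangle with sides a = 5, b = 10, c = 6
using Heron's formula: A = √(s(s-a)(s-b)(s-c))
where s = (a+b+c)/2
s = (5 + 10 + 6)/2 = 21/2 = 10.5
s − a = 5.5, s − b = 0.5, s − c = 4.5
s(s−a)(s−b)(s−c) = 10.5·5.5·0.5·4.5 = 129.9375
Area = √129.9375 ≈ 11.399

s = 10.5, Area = 11.4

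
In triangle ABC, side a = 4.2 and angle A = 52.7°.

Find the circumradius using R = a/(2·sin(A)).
R = a/(2·sin(A)) = 4.2/(2·sin(52.7°))
sin(52.7°) ≈ 0.795473
R ≈ 4.2/(2·0.795473) = 4.2/1.59095 ≈ 2.63994

R = 2.64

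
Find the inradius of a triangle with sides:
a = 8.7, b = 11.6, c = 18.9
r = Area/s where s is the semi-perimeter.
s = (8.7 + 11.6 + 18.9)/2 = 39.2/2 = 19.6
Area = √(s(s−a)(s−b)(s−c)) = √(19.6·10.9·8·0.7) ≈ √1196.38 ≈ 34.5888
r ≈ 34.5888/19.6 ≈ 1.76473

r = 1.765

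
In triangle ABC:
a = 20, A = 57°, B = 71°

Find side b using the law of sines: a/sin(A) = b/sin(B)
a/sin(A) = b/sin(B)  ⇒  b = a·sin(B)/sin(A) = 20·sin(71°)/sin(57°)
sin(71°) ≈ 0.945519, sin(57°) ≈ 0.838671
b ≈ 20·0.945519/0.838671 ≈ 18.9104/0.838671 ≈ 22.548

b = 22.55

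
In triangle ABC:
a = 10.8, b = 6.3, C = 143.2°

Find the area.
Two sides and the included angle (SAS): A = ½·a·b·sin(C) = ½·10.8·6.3·sin(143.2°)
sin(143.2°) ≈ 0.599024
A ≈ ½·68.04·0.599024 = 34.02·0.599024 ≈ 20.3788

Area = 20.38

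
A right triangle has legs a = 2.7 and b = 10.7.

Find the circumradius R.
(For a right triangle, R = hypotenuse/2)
Hypotenuse c = √(a² + b²) = √(7.29 + 114.49) = √121.78 ≈ 11.0354
R = c/2 ≈ 11.0354/2 ≈ 5.5177

R = 5.518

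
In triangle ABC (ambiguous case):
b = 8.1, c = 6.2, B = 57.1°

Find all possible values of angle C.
b/sin(B) = c/sin(C)  ⇒  sin(C) = c·sin(B)/b = 6.2·sin(57.1°)/8.1
sin(57.1°) ≈ 0.83962
sin(C) ≈ 6.2·0.83962/8.1 ≈ 5.20564/8.1 ≈ 0.642672
Candidate 1: C₁ = arcsin(0.642672) ≈ 39.9914°  →  A = 180° − 57.1° − 39.9914° ≈ 82.9086° > 0, valid
Candidate 2: C₂ = 180° − C₁ ≈ 140.009°  →  A = 180° − 57.1° − 140.009° ≈ -17.1086° ≤ 0, not a valid triangle

C = 39.99° (one solution)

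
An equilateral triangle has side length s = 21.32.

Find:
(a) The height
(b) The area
(a) The height splits the triangle into two 30-60-90 halves: h = s·√3/2 = 21.32·1.73205/2 ≈ 36.9273/2 ≈ 18.4637
(b) Area = (√3/4)·s² = (√3/4)·21.32² = (√3/4)·454.5424 ≈ 0.433013·454.5424 ≈ 196.823

Height = 18.46, Area = 196.8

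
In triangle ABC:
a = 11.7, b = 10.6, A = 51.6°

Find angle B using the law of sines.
a/sin(A) = b/sin(B)  ⇒  sin(B) = b·sin(A)/a = 10.6·sin(51.6°)/11.7
sin(51.6°) ≈ 0.783693
sin(B) ≈ 10.6·0.783693/11.7 ≈ 8.30715/11.7 ≈ 0.710013
B = arcsin(0.710013) ≈ 45.236°
(Since b ≤ a we need B ≤ A, so the obtuse alternative 180° − 45.236° ≈ 134.764° is rejected.)

B = 45.24°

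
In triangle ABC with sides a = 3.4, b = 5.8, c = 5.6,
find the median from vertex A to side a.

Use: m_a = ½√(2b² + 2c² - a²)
m_a = ½√(2·5.8² + 2·5.6² − 3.4²) = ½√(2·33.64 + 2·31.36 − 11.56) = ½√(67.28 + 62.72 − 11.56) = ½√118.44
√118.44 ≈ 10.883, so m_a ≈ 5.44151

m_a = 5.442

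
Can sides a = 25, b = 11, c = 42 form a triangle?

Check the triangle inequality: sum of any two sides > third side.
a + b vs c: 25 + 11 = 36 ≤ 42  ✗
a + c vs b: 25 + 42 = 67 > 11  ✓
b + c vs a: 11 + 42 = 53 > 25  ✓

No: 25 + 11 = 36 is not > 42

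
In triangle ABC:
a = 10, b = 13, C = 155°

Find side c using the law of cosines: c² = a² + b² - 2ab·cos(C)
c² = 10² + 13² − 2·10·13·cos(155°)
cos(155°) ≈ -0.906308
c² ≈ 100 + 169 − 260·(-0.906308) ≈ 269 + 235.64 ≈ 504.64
c ≈ √504.64 ≈ 22.4642

c = 22.46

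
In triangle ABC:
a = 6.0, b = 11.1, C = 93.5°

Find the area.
Two sides and the included angle (SAS): A = ½·a·b·sin(C) = ½·6.0·11.1·sin(93.5°)
sin(93.5°) ≈ 0.998135
A ≈ ½·66.6·0.998135 = 33.3·0.998135 ≈ 33.2379

Area = 33.24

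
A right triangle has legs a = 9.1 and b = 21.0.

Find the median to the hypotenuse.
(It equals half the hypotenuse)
Hypotenuse c = √(a² + b²) = √(82.81 + 441) = √523.81 ≈ 22.8869
Median to hypotenuse = c/2 ≈ 22.8869/2 ≈ 11.4434

Median = 11.44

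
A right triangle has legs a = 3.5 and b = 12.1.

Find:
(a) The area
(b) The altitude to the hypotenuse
(a) The legs are perpendicular, so Area = ½·a·b = ½·3.5·12.1 = ½·42.35 = 21.175
(b) Hypotenuse c = √(a² + b²) = √(12.25 + 146.41) = √158.66 ≈ 12.596
    Area = ½·c·h_c  ⇒  h_c = 2·Area/c = 42.35/12.596 ≈ 3.36217

Area = 21.175, h_c = 3.362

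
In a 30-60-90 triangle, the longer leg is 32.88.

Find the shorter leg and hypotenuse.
In a 30-60-90 triangle the sides are in ratio 1 : √3 : 2, so short leg = long leg/√3 and hypotenuse = 2·(short leg).
Short leg = 32.88/√3 ≈ 32.88/1.73205 ≈ 18.9833
Hypotenuse = 2·18.9833 ≈ 37.9666

Short leg = 18.98, Hypotenuse = 37.97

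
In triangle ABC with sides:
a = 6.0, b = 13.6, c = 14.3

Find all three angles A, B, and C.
Law of cosines for each angle (a² = 36, b² = 184.96, c² = 204.49):
cos(A) = (b² + c² − a²)/(2bc) = (184.96 + 204.49 − 36)/(2·13.6·14.3) = 353.45/388.96 ≈ 0.908705  ⇒  A ≈ 24.673°
cos(B) = (a² + c² − b²)/(2ac) = (36 + 204.49 − 184.96)/(2·6.0·14.3) = 55.53/171.6 ≈ 0.323601  ⇒  B ≈ 71.1191°
cos(C) = (a² + b² − c²)/(2ab) = (36 + 184.96 − 204.49)/(2·6.0·13.6) = 16.47/163.2 ≈ 0.100919  ⇒  C ≈ 84.2079°
Check: A + B + C ≈ 180°

A = 24.67°, B = 71.12°, C = 84.21°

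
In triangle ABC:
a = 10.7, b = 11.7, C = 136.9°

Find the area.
Two sides and the included angle (SAS): A = ½·a·b·sin(C) = ½·10.7·11.7·sin(136.9°)
sin(136.9°) ≈ 0.683274
A ≈ ½·125.19·0.683274 = 62.595·0.683274 ≈ 42.7695

Area = 42.77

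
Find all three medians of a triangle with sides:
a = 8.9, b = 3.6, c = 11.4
Median formula: m_a = ½√(2b² + 2c² − a²) (and cyclically). a² = 79.21, b² = 12.96, c² = 129.96.
m_a = ½√(2·12.96 + 2·129.96 − 79.21) = ½√206.63 ≈ ½·14.3746 ≈ 7.18732
m_b = ½√(2·79.21 + 2·129.96 − 12.96) = ½√405.38 ≈ ½·20.1341 ≈ 10.067
m_c = ½√(2·79.21 + 2·12.96 − 129.96) = ½√54.38 ≈ ½·7.37428 ≈ 3.68714

m_a = 7.187, m_b = 10.07, m_c = 3.687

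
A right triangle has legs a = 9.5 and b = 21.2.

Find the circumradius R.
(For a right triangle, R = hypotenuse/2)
Hypotenuse c = √(a² + b²) = √(90.25 + 449.44) = √539.69 ≈ 23.2312
R = c/2 ≈ 23.2312/2 ≈ 11.6156

R = 11.62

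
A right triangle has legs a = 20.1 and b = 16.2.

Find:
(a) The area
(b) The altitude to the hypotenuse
(a) The legs are perpendicular, so Area = ½·a·b = ½·20.1·16.2 = ½·325.62 = 162.81
(b) Hypotenuse c = √(a² + b²) = √(404.01 + 262.44) = √666.45 ≈ 25.8157
    Area = ½·c·h_c  ⇒  h_c = 2·Area/c = 325.62/25.8157 ≈ 12.6133

Area = 162.81, h_c = 12.61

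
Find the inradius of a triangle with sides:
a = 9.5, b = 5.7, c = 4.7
r = Area/s where s is the semi-perimeter.
s = (9.5 + 5.7 + 4.7)/2 = 19.9/2 = 9.95
Area = √(s(s−a)(s−b)(s−c)) = √(9.95·0.45·4.25·5.25) ≈ √99.9042 ≈ 9.99521
r ≈ 9.99521/9.95 ≈ 1.00454

r = 1.005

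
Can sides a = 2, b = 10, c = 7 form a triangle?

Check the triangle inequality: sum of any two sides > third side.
a + b vs c: 2 + 10 = 12 > 7  ✓
a + c vs b: 2 + 7 = 9 ≤ 10  ✗
b + c vs a: 10 + 7 = 17 > 2  ✓

No: 2 + 7 = 9 is not > 10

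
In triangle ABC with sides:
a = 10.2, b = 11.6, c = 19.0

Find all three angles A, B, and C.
Law of cosines for each angle (a² = 104.04, b² = 134.56, c² = 361):
cos(A) = (b² + c² − a²)/(2bc) = (134.56 + 361 − 104.04)/(2·11.6·19.0) = 391.52/440.8 ≈ 0.888203  ⇒  A ≈ 27.3517°
cos(B) = (a² + c² − b²)/(2ac) = (104.04 + 361 − 134.56)/(2·10.2·19.0) = 330.48/387.6 ≈ 0.852632  ⇒  B ≈ 31.5009°
cos(C) = (a² + b² − c²)/(2ab) = (104.04 + 134.56 − 361)/(2·10.2·11.6) = -122.4/236.64 ≈ -0.517241  ⇒  C ≈ 121.147°
Check: A + B + C ≈ 180°

A = 27.35°, B = 31.5°, C = 121.1°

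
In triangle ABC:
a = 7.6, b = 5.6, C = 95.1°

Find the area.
Two sides and the included angle (SAS): A = ½·a·b·sin(C) = ½·7.6·5.6·sin(95.1°)
sin(95.1°) ≈ 0.996041
A ≈ ½·42.56·0.996041 = 21.28·0.996041 ≈ 21.1958

Area = 21.2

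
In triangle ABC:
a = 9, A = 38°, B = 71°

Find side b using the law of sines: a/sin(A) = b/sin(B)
a/sin(A) = b/sin(B)  ⇒  b = a·sin(B)/sin(A) = 9·sin(71°)/sin(38°)
sin(71°) ≈ 0.945519, sin(38°) ≈ 0.615661
b ≈ 9·0.945519/0.615661 ≈ 8.50967/0.615661 ≈ 13.822

b = 13.82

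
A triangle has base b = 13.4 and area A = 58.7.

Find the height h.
A = ½·b·h  ⇒  h = 2A/b = 2·58.7/13.4 = 117.4/13.4 ≈ 8.76119

h = 8.761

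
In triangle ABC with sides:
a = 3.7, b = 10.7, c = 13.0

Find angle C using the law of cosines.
c² = a² + b² − 2ab·cos(C)  ⇒  cos(C) = (a² + b² − c²)/(2ab)
cos(C) = (3.7² + 10.7² − 13.0²)/(2·3.7·10.7) = (13.69 + 114.49 − 169)/79.18 = -40.82/79.18 ≈ -0.515534
C = arccos(-0.515534) ≈ 121.033°

C = 121°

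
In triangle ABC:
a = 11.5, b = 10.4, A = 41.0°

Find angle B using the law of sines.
a/sin(A) = b/sin(B)  ⇒  sin(B) = b·sin(A)/a = 10.4·sin(41.0°)/11.5
sin(41.0°) ≈ 0.656059
sin(B) ≈ 10.4·0.656059/11.5 ≈ 6.82301/11.5 ≈ 0.593306
B = arcsin(0.593306) ≈ 36.3919°
(Since b ≤ a we need B ≤ A, so the obtuse alternative 180° − 36.3919° ≈ 143.608° is rejected.)

B = 36.39°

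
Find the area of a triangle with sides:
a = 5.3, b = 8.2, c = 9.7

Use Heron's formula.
s = (5.3 + 8.2 + 9.7)/2 = 23.2/2 = 11.6
s − a = 6.3, s − b = 3.4, s − c = 1.9
s(s−a)(s−b)(s−c) = 11.6·6.3·3.4·1.9 ≈ 472.097
Area = √472.097 ≈ 21.7278

Area = 21.73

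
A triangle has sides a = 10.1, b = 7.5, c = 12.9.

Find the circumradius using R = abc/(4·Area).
First find the area with Heron's formula.
s = (10.1 + 7.5 + 12.9)/2 = 15.25
Area = √(s(s−a)(s−b)(s−c)) = √(15.25·5.15·7.75·2.35) ≈ √1430.36 ≈ 37.8202
abc = 10.1·7.5·12.9 = 977.175
R = abc/(4·Area) ≈ 977.175/(4·37.8202) = 977.175/151.281 ≈ 6.45935

R = 6.459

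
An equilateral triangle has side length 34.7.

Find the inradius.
r = Area/s with s the semi-perimeter.
Area = (√3/4)·34.7² = (√3/4)·1204.09 ≈ 0.433013·1204.09 ≈ 521.386
s = 3·34.7/2 = 52.05
r ≈ 521.386/52.05 ≈ 10.017
(Equivalently r = side/(2√3) = 34.7/3.4641 ≈ 10.017.)

r = 10.02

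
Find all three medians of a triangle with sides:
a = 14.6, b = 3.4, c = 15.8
Median formula: m_a = ½√(2b² + 2c² − a²) (and cyclically). a² = 213.16, b² = 11.56, c² = 249.64.
m_a = ½√(2·11.56 + 2·249.64 − 213.16) = ½√309.24 ≈ ½·17.5852 ≈ 8.79261
m_b = ½√(2·213.16 + 2·249.64 − 11.56) = ½√914.04 ≈ ½·30.2331 ≈ 15.1165
m_c = ½√(2·213.16 + 2·11.56 − 249.64) = ½√199.8 ≈ ½·14.1351 ≈ 7.06753

m_a = 8.793, m_b = 15.12, m_c = 7.068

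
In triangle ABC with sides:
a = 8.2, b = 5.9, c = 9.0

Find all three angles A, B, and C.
Law of cosines for each angle (a² = 67.24, b² = 34.81, c² = 81):
cos(A) = (b² + c² − a²)/(2bc) = (34.81 + 81 − 67.24)/(2·5.9·9.0) = 48.57/106.2 ≈ 0.457345  ⇒  A ≈ 62.7841°
cos(B) = (a² + c² − b²)/(2ac) = (67.24 + 81 − 34.81)/(2·8.2·9.0) = 113.43/147.6 ≈ 0.768496  ⇒  B ≈ 39.781°
cos(C) = (a² + b² − c²)/(2ab) = (67.24 + 34.81 − 81)/(2·8.2·5.9) = 21.05/96.76 ≈ 0.217549  ⇒  C ≈ 77.4349°
Check: A + B + C ≈ 180°

A = 62.78°, B = 39.78°, C = 77.43°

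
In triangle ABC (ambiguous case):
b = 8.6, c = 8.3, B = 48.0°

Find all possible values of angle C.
b/sin(B) = c/sin(C)  ⇒  sin(C) = c·sin(B)/b = 8.3·sin(48.0°)/8.6
sin(48.0°) ≈ 0.743145
sin(C) ≈ 8.3·0.743145/8.6 ≈ 6.1681/8.6 ≈ 0.717221
Candidate 1: C₁ = arcsin(0.717221) ≈ 45.8255°  →  A = 180° − 48.0° − 45.8255° ≈ 86.1745° > 0, valid
Candidate 2: C₂ = 180° − C₁ ≈ 134.174°  →  A = 180° − 48.0° − 134.174° ≈ -2.1745° ≤ 0, not a valid triangle

C = 45.83° (one solution)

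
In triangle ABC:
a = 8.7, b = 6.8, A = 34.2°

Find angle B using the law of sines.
a/sin(A) = b/sin(B)  ⇒  sin(B) = b·sin(A)/a = 6.8·sin(34.2°)/8.7
sin(34.2°) ≈ 0.562083
sin(B) ≈ 6.8·0.562083/8.7 ≈ 3.82217/8.7 ≈ 0.43933
B = arcsin(0.43933) ≈ 26.0611°
(Since b ≤ a we need B ≤ A, so the obtuse alternative 180° − 26.0611° ≈ 153.939° is rejected.)

B = 26.06°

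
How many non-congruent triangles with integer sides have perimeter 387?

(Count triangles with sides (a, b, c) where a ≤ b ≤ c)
Let a ≤ b ≤ c with a + b + c = 387. The only binding inequality is a + b > c, i.e. 387 − c > c, so c < 387/2; and c ≥ 387/3 since c is the largest side.
So 129 ≤ c ≤ 193. For each c, b runs from ⌈(387 − c)/2⌉ up to c (then a = 387 − b − c satisfies 1 ≤ a ≤ b automatically), giving c − ⌈(387 − c)/2⌉ + 1 choices.
Summing over c: 1 + 2 + 4 + 5 + … + 95 + 97  (65 terms, c = 129, …, 193) = 3169
Check (closed form: nearest integer to p²/48 for even p, (p+3)²/48 for odd p): (387+3)²/48 = 390²/48 = 152100/48 ≈ 3168.75 → 3169

3169 triangles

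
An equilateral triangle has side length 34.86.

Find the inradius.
r = Area/s with s the semi-perimeter.
Area = (√3/4)·34.86² = (√3/4)·1215.2196 ≈ 0.433013·1215.2196 ≈ 526.206
s = 3·34.86/2 = 52.29
r ≈ 526.206/52.29 ≈ 10.0632
(Equivalently r = side/(2√3) = 34.86/3.4641 ≈ 10.0632.)

r = 10.06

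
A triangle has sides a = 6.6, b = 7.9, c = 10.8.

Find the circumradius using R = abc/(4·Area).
First find the area with Heron's formula.
s = (6.6 + 7.9 + 10.8)/2 = 12.65
Area = √(s(s−a)(s−b)(s−c)) = √(12.65·6.05·4.75·1.85) ≈ √672.529 ≈ 25.9332
abc = 6.6·7.9·10.8 = 563.112
R = abc/(4·Area) ≈ 563.112/(4·25.9332) = 563.112/103.733 ≈ 5.42849

R = 5.428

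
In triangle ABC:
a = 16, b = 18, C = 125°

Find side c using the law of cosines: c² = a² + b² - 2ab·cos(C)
c² = 16² + 18² − 2·16·18·cos(125°)
cos(125°) ≈ -0.573576
c² ≈ 256 + 324 − 576·(-0.573576) ≈ 580 + 330.38 ≈ 910.38
c ≈ √910.38 ≈ 30.1725

c = 30.17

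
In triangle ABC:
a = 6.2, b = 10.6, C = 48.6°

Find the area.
Two sides and the included angle (SAS): A = ½·a·b·sin(C) = ½·6.2·10.6·sin(48.6°)
sin(48.6°) ≈ 0.750111
A ≈ ½·65.72·0.750111 = 32.86·0.750111 ≈ 24.6486

Area = 24.65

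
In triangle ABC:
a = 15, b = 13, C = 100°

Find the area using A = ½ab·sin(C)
A = ½·a·b·sin(C) = ½·15·13·sin(100°)
sin(100°) ≈ 0.984808
A ≈ ½·195·0.984808 = 97.5·0.984808 ≈ 96.0188

Area = 96.02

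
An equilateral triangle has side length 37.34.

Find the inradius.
r = Area/s with s the semi-perimeter.
Area = (√3/4)·37.34² = (√3/4)·1394.2756 ≈ 0.433013·1394.2756 ≈ 603.739
s = 3·37.34/2 = 56.01
r ≈ 603.739/56.01 ≈ 10.7791
(Equivalently r = side/(2√3) = 37.34/3.4641 ≈ 10.7791.)

r = 10.78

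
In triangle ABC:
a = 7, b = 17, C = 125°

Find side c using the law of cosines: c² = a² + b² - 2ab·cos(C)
c² = 7² + 17² − 2·7·17·cos(125°)
cos(125°) ≈ -0.573576
c² ≈ 49 + 289 − 238·(-0.573576) ≈ 338 + 136.511 ≈ 474.511
c ≈ √474.511 ≈ 21.7833

c = 21.78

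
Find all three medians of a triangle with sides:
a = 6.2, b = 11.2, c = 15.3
Median formula: m_a = ½√(2b² + 2c² − a²) (and cyclically). a² = 38.44, b² = 125.44, c² = 234.09.
m_a = ½√(2·125.44 + 2·234.09 − 38.44) = ½√680.62 ≈ ½·26.0887 ≈ 13.0443
m_b = ½√(2·38.44 + 2·234.09 − 125.44) = ½√419.62 ≈ ½·20.4846 ≈ 10.2423
m_c = ½√(2·38.44 + 2·125.44 − 234.09) = ½√93.67 ≈ ½·9.67833 ≈ 4.83916

m_a = 13.04, m_b = 10.24, m_c = 4.839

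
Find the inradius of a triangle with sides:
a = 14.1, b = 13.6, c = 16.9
r = Area/s where s is the semi-perimeter.
s = (14.1 + 13.6 + 16.9)/2 = 44.6/2 = 22.3
Area = √(s(s−a)(s−b)(s−c)) = √(22.3·8.2·8.7·5.4) ≈ √8590.76 ≈ 92.6864
r ≈ 92.6864/22.3 ≈ 4.15634

r = 4.156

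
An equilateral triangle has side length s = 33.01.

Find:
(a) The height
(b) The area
(a) The height splits the triangle into two 30-60-90 halves: h = s·√3/2 = 33.01·1.73205/2 ≈ 57.175/2 ≈ 28.5875
(b) Area = (√3/4)·s² = (√3/4)·33.01² = (√3/4)·1089.6601 ≈ 0.433013·1089.6601 ≈ 471.837

Height = 28.59, Area = 471.8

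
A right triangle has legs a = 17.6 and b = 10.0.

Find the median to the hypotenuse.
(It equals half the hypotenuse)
Hypotenuse c = √(a² + b²) = √(309.76 + 100) = √409.76 ≈ 20.2425
Median to hypotenuse = c/2 ≈ 20.2425/2 ≈ 10.1213

Median = 10.12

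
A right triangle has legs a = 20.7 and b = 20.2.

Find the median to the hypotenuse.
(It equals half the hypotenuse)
Hypotenuse c = √(a² + b²) = √(428.49 + 408.04) = √836.53 ≈ 28.9228
Median to hypotenuse = c/2 ≈ 28.9228/2 ≈ 14.4614

Median = 14.46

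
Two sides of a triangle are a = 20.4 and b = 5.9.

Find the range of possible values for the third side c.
Triangle inequality: |a − b| < c < a + b
|a − b| = |20.4 − 5.9| = 14.5
a + b = 20.4 + 5.9 = 26.3

14.5 < c < 26.3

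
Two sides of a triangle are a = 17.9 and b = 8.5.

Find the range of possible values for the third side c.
Triangle inequality: |a − b| < c < a + b
|a − b| = |17.9 − 8.5| = 9.4
a + b = 17.9 + 8.5 = 26.4

9.4 < c < 26.4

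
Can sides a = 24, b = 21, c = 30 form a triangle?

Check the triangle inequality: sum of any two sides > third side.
a + b vs c: 24 + 21 = 45 > 30  ✓
a + c vs b: 24 + 30 = 54 > 21  ✓
b + c vs a: 21 + 30 = 51 > 24  ✓

Yes, triangle inequality satisfied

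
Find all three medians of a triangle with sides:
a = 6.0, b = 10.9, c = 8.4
Median formula: m_a = ½√(2b² + 2c² − a²) (and cyclically). a² = 36, b² = 118.81, c² = 70.56.
m_a = ½√(2·118.81 + 2·70.56 − 36) = ½√342.74 ≈ ½·18.5132 ≈ 9.25662
m_b = ½√(2·36 + 2·70.56 − 118.81) = ½√94.31 ≈ ½·9.71133 ≈ 4.85567
m_c = ½√(2·36 + 2·118.81 − 70.56) = ½√239.06 ≈ ½·15.4616 ≈ 7.73078

m_a = 9.257, m_b = 4.856, m_c = 7.731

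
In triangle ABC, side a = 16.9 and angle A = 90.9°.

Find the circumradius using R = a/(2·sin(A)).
R = a/(2·sin(A)) = 16.9/(2·sin(90.9°))
sin(90.9°) ≈ 0.999877
R ≈ 16.9/(2·0.999877) = 16.9/1.99975 ≈ 8.45104

R = 8.451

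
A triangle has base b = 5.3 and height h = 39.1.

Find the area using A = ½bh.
A = ½·b·h = ½·5.3·39.1 = ½·207.23 = 103.615

Area = 103.615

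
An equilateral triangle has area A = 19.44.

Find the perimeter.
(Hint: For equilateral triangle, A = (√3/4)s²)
A = (√3/4)s²  ⇒  s² = 4A/√3 = 4·19.44/√3 = 77.76/1.73205 ≈ 44.8948
s ≈ √44.8948 ≈ 6.70035
Perimeter = 3s ≈ 3·6.70035 ≈ 20.1011

Perimeter = 20.1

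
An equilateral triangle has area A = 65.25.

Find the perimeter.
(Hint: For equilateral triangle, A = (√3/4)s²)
A = (√3/4)s²  ⇒  s² = 4A/√3 = 4·65.25/√3 = 261/1.73205 ≈ 150.688
s ≈ √150.688 ≈ 12.2755
Perimeter = 3s ≈ 3·12.2755 ≈ 36.8266

Perimeter = 36.83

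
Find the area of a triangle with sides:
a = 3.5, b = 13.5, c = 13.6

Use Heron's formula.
s = (3.5 + 13.5 + 13.6)/2 = 30.6/2 = 15.3
s − a = 11.8, s − b = 1.8, s − c = 1.7
s(s−a)(s−b)(s−c) = 15.3·11.8·1.8·1.7 ≈ 552.452
Area = √552.452 ≈ 23.5043

Area = 23.5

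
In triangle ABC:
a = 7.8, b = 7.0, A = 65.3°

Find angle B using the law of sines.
a/sin(A) = b/sin(B)  ⇒  sin(B) = b·sin(A)/a = 7.0·sin(65.3°)/7.8
sin(65.3°) ≈ 0.908508
sin(B) ≈ 7.0·0.908508/7.8 ≈ 6.35956/7.8 ≈ 0.815328
B = arcsin(0.815328) ≈ 54.6198°
(Since b ≤ a we need B ≤ A, so the obtuse alternative 180° − 54.6198° ≈ 125.38° is rejected.)

B = 54.62°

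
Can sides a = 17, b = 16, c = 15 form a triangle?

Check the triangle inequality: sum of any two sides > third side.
a + b vs c: 17 + 16 = 33 > 15  ✓
a + c vs b: 17 + 15 = 32 > 16  ✓
b + c vs a: 16 + 15 = 31 > 17  ✓

Yes, triangle inequality satisfied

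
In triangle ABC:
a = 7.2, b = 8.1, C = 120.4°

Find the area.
Two sides and the included angle (SAS): A = ½·a·b·sin(C) = ½·7.2·8.1·sin(120.4°)
sin(120.4°) ≈ 0.862514
A ≈ ½·58.32·0.862514 = 29.16·0.862514 ≈ 25.1509

Area = 25.15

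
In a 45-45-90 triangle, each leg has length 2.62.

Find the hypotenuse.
In a 45-45-90 triangle the sides are in ratio 1 : 1 : √2, so hypotenuse = leg·√2.
Hypotenuse = 2.62·√2 ≈ 2.62·1.41421 ≈ 3.70524

Hypotenuse = 2.62√2 = 3.705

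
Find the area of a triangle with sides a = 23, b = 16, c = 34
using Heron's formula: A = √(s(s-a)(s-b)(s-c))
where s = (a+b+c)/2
s = (23 + 16 + 34)/2 = 73/2 = 36.5
s − a = 13.5, s − b = 20.5, s − c = 2.5
s(s−a)(s−b)(s−c) = 36.5·13.5·20.5·2.5 = 25253.4375
Area = √25253.4375 ≈ 158.913

s = 36.5, Area = 158.9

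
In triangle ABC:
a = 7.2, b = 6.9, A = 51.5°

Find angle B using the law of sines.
a/sin(A) = b/sin(B)  ⇒  sin(B) = b·sin(A)/a = 6.9·sin(51.5°)/7.2
sin(51.5°) ≈ 0.782608
sin(B) ≈ 6.9·0.782608/7.2 ≈ 5.4/7.2 ≈ 0.749999
B = arcsin(0.749999) ≈ 48.5903°
(Since b ≤ a we need B ≤ A, so the obtuse alternative 180° − 48.5903° ≈ 131.41° is rejected.)

B = 48.59°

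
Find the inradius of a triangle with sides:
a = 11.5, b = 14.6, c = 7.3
r = Area/s where s is the semi-perimeter.
s = (11.5 + 14.6 + 7.3)/2 = 33.4/2 = 16.7
Area = √(s(s−a)(s−b)(s−c)) = √(16.7·5.2·2.1·9.4) ≈ √1714.22 ≈ 41.4032
r ≈ 41.4032/16.7 ≈ 2.47923

r = 2.479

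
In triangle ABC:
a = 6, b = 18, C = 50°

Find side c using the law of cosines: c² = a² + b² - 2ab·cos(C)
c² = 6² + 18² − 2·6·18·cos(50°)
cos(50°) ≈ 0.642788
c² ≈ 36 + 324 − 216·(0.642788) ≈ 360 − 138.842 ≈ 221.158
c ≈ √221.158 ≈ 14.8714

c = 14.87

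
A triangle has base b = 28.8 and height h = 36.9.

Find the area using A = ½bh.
A = ½·b·h = ½·28.8·36.9 = ½·1062.72 = 531.36

Area = 531.36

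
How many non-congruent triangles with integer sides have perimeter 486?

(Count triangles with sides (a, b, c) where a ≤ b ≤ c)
Let a ≤ b ≤ c with a + b + c = 486. The only binding inequality is a + b > c, i.e. 486 − c > c, so c < 486/2; and c ≥ 486/3 since c is the largest side.
So 162 ≤ c ≤ 242. For each c, b runs from ⌈(486 − c)/2⌉ up to c (then a = 486 − b − c satisfies 1 ≤ a ≤ b automatically), giving c − ⌈(486 − c)/2⌉ + 1 choices.
Summing over c: 1 + 2 + 4 + 5 + … + 119 + 121  (81 terms, c = 162, …, 242) = 4921
Check (closed form: nearest integer to p²/48 for even p, (p+3)²/48 for odd p): 486²/48 = 236196/48 ≈ 4920.75 → 4921

4921 triangles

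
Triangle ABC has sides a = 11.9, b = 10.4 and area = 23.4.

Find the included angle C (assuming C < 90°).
Area = ½·a·b·sin(C)  ⇒  sin(C) = 2·Area/(a·b) = 2·23.4/(11.9·10.4) = 46.8/123.76 ≈ 0.378151
C = arcsin(0.378151) ≈ 22.2192° (taking the acute solution since C < 90°)

C = 22.22°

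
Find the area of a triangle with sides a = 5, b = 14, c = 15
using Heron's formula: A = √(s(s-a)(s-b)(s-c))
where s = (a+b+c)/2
s = (5 + 14 + 15)/2 = 34/2 = 17
s − a = 12, s − b = 3, s − c = 2
s(s−a)(s−b)(s−c) = 17·12·3·2 = 1224
Area = √1224 ≈ 34.9857

s = 17.0, Area = 34.99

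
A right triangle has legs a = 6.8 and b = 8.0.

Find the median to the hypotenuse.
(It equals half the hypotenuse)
Hypotenuse c = √(a² + b²) = √(46.24 + 64) = √110.24 ≈ 10.4995
Median to hypotenuse = c/2 ≈ 10.4995/2 ≈ 5.24976

Median = 5.25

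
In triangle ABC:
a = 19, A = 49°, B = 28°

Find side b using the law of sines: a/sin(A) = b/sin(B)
a/sin(A) = b/sin(B)  ⇒  b = a·sin(B)/sin(A) = 19·sin(28°)/sin(49°)
sin(28°) ≈ 0.469472, sin(49°) ≈ 0.75471
b ≈ 19·0.469472/0.75471 ≈ 8.91996/0.75471 ≈ 11.8191

b = 11.82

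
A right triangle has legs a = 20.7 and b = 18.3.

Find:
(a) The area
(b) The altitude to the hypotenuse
(a) The legs are perpendicular, so Area = ½·a·b = ½·20.7·18.3 = ½·378.81 = 189.405
(b) Hypotenuse c = √(a² + b²) = √(428.49 + 334.89) = √763.38 ≈ 27.6293
    Area = ½·c·h_c  ⇒  h_c = 2·Area/c = 378.81/27.6293 ≈ 13.7104

Area = 189.405, h_c = 13.71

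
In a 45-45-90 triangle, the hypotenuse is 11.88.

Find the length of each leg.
In a 45-45-90 triangle hypotenuse = leg·√2, so leg = hypotenuse/√2.
Leg = 11.88/√2 ≈ 11.88/1.41421 ≈ 8.40043

Each leg = 8.4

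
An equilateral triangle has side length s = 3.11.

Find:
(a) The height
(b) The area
(a) The height splits the triangle into two 30-60-90 halves: h = s·√3/2 = 3.11·1.73205/2 ≈ 5.38668/2 ≈ 2.69334
(b) Area = (√3/4)·s² = (√3/4)·3.11² = (√3/4)·9.6721 ≈ 0.433013·9.6721 ≈ 4.18814

Height = 2.693, Area = 4.188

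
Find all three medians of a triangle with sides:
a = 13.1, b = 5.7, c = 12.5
Median formula: m_a = ½√(2b² + 2c² − a²) (and cyclically). a² = 171.61, b² = 32.49, c² = 156.25.
m_a = ½√(2·32.49 + 2·156.25 − 171.61) = ½√205.87 ≈ ½·14.3482 ≈ 7.17409
m_b = ½√(2·171.61 + 2·156.25 − 32.49) = ½√623.23 ≈ ½·24.9646 ≈ 12.4823
m_c = ½√(2·171.61 + 2·32.49 − 156.25) = ½√251.95 ≈ ½·15.8729 ≈ 7.93647

m_a = 7.174, m_b = 12.48, m_c = 7.936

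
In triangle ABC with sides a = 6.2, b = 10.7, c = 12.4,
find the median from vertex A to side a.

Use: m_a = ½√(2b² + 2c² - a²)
m_a = ½√(2·10.7² + 2·12.4² − 6.2²) = ½√(2·114.49 + 2·153.76 − 38.44) = ½√(228.98 + 307.52 − 38.44) = ½√498.06
√498.06 ≈ 22.3173, so m_a ≈ 11.1586

m_a = 11.16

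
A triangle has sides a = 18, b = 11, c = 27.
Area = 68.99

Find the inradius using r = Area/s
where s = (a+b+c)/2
s = (18 + 11 + 27)/2 = 56/2 = 28
r = Area/s = 68.99/28 ≈ 2.46393

r = 2.464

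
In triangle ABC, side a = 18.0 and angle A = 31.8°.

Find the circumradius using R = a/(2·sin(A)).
R = a/(2·sin(A)) = 18.0/(2·sin(31.8°))
sin(31.8°) ≈ 0.526956
R ≈ 18.0/(2·0.526956) = 18.0/1.05391 ≈ 17.0792

R = 17.08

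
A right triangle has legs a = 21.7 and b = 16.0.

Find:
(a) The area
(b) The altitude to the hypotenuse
(a) The legs are perpendicular, so Area = ½·a·b = ½·21.7·16.0 = ½·347.2 = 173.6
(b) Hypotenuse c = √(a² + b²) = √(470.89 + 256) = √726.89 ≈ 26.9609
    Area = ½·c·h_c  ⇒  h_c = 2·Area/c = 347.2/26.9609 ≈ 12.8779

Area = 173.6, h_c = 12.88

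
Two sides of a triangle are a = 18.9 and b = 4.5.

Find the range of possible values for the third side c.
Triangle inequality: |a − b| < c < a + b
|a − b| = |18.9 − 4.5| = 14.4
a + b = 18.9 + 4.5 = 23.4

14.4 < c < 23.4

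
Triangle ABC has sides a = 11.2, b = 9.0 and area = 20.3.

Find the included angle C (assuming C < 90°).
Area = ½·a·b·sin(C)  ⇒  sin(C) = 2·Area/(a·b) = 2·20.3/(11.2·9.0) = 40.6/100.8 ≈ 0.402778
C = arcsin(0.402778) ≈ 23.7519° (taking the acute solution since C < 90°)

C = 23.75°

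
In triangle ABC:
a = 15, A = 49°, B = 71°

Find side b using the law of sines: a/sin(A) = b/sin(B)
a/sin(A) = b/sin(B)  ⇒  b = a·sin(B)/sin(A) = 15·sin(71°)/sin(49°)
sin(71°) ≈ 0.945519, sin(49°) ≈ 0.75471
b ≈ 15·0.945519/0.75471 ≈ 14.1828/0.75471 ≈ 18.7924

b = 18.79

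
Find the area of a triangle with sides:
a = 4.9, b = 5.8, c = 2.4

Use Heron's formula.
s = (4.9 + 5.8 + 2.4)/2 = 13.1/2 = 6.55
s − a = 1.65, s − b = 0.75, s − c = 4.15
s(s−a)(s−b)(s−c) = 6.55·1.65·0.75·4.15 ≈ 33.6383
Area = √33.6383 ≈ 5.79986

Area = 5.8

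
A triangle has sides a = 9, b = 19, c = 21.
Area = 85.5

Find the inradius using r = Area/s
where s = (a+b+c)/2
s = (9 + 19 + 21)/2 = 49/2 = 24.5
r = Area/s = 85.5/24.5 ≈ 3.4898

r = 3.49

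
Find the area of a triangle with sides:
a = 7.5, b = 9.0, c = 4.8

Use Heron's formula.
s = (7.5 + 9.0 + 4.8)/2 = 21.3/2 = 10.65
s − a = 3.15, s − b = 1.65, s − c = 5.85
s(s−a)(s−b)(s−c) = 10.65·3.15·1.65·5.85 ≈ 323.817
Area = √323.817 ≈ 17.9949

Area = 17.99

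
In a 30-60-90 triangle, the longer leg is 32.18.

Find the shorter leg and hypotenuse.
In a 30-60-90 triangle the sides are in ratio 1 : √3 : 2, so short leg = long leg/√3 and hypotenuse = 2·(short leg).
Short leg = 32.18/√3 ≈ 32.18/1.73205 ≈ 18.5791
Hypotenuse = 2·18.5791 ≈ 37.1583

Short leg = 18.58, Hypotenuse = 37.16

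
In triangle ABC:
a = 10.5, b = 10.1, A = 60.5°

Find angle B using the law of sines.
a/sin(A) = b/sin(B)  ⇒  sin(B) = b·sin(A)/a = 10.1·sin(60.5°)/10.5
sin(60.5°) ≈ 0.870356
sin(B) ≈ 10.1·0.870356/10.5 ≈ 8.79059/10.5 ≈ 0.837199
B = arcsin(0.837199) ≈ 56.8455°
(Since b ≤ a we need B ≤ A, so the obtuse alternative 180° − 56.8455° ≈ 123.154° is rejected.)

B = 56.85°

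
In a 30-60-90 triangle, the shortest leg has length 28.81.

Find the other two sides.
In a 30-60-90 triangle the sides are in ratio 1 : √3 : 2 (short leg : long leg : hypotenuse).
Long leg = 28.81·√3 ≈ 28.81·1.73205 ≈ 49.9004
Hypotenuse = 2·28.81 = 57.62

Long leg = 28.81√3 = 49.9, Hypotenuse = 57.62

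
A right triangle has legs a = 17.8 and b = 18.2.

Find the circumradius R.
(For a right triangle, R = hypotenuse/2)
Hypotenuse c = √(a² + b²) = √(316.84 + 331.24) = √648.08 ≈ 25.4574
R = c/2 ≈ 25.4574/2 ≈ 12.7287

R = 12.73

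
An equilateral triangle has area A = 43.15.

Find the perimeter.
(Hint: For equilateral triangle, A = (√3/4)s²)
A = (√3/4)s²  ⇒  s² = 4A/√3 = 4·43.15/√3 = 172.6/1.73205 ≈ 99.6507
s ≈ √99.6507 ≈ 9.98252
Perimeter = 3s ≈ 3·9.98252 ≈ 29.9476

Perimeter = 29.95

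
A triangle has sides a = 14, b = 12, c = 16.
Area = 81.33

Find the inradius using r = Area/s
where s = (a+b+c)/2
s = (14 + 12 + 16)/2 = 42/2 = 21
r = Area/s = 81.33/21 ≈ 3.87286

r = 3.873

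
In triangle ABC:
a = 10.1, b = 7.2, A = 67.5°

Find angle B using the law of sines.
a/sin(A) = b/sin(B)  ⇒  sin(B) = b·sin(A)/a = 7.2·sin(67.5°)/10.1
sin(67.5°) ≈ 0.92388
sin(B) ≈ 7.2·0.92388/10.1 ≈ 6.65193/10.1 ≈ 0.658607
B = arcsin(0.658607) ≈ 41.1937°
(Since b ≤ a we need B ≤ A, so the obtuse alternative 180° − 41.1937° ≈ 138.806° is rejected.)

B = 41.19°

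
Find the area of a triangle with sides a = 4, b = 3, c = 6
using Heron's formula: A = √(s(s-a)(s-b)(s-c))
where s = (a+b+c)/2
s = (4 + 3 + 6)/2 = 13/2 = 6.5
s − a = 2.5, s − b = 3.5, s − c = 0.5
s(s−a)(s−b)(s−c) = 6.5·2.5·3.5·0.5 = 28.4375
Area = √28.4375 ≈ 5.33268

s = 6.5, Area = 5.333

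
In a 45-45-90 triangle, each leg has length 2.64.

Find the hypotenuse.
In a 45-45-90 triangle the sides are in ratio 1 : 1 : √2, so hypotenuse = leg·√2.
Hypotenuse = 2.64·√2 ≈ 2.64·1.41421 ≈ 3.73352

Hypotenuse = 2.64√2 = 3.734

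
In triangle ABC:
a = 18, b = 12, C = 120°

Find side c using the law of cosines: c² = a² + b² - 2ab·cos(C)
c² = 18² + 12² − 2·18·12·cos(120°)
cos(120°) ≈ -0.5
c² ≈ 324 + 144 − 432·(-0.5) ≈ 468 + 216 ≈ 684
c ≈ √684 ≈ 26.1534

c = 26.15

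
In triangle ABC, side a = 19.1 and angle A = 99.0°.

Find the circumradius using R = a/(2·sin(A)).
R = a/(2·sin(A)) = 19.1/(2·sin(99.0°))
sin(99.0°) ≈ 0.987688
R ≈ 19.1/(2·0.987688) = 19.1/1.97538 ≈ 9.66904

R = 9.669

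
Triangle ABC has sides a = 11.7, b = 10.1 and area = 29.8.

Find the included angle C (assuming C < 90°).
Area = ½·a·b·sin(C)  ⇒  sin(C) = 2·Area/(a·b) = 2·29.8/(11.7·10.1) = 59.6/118.17 ≈ 0.504358
C = arcsin(0.504358) ≈ 30.2888° (taking the acute solution since C < 90°)

C = 30.29°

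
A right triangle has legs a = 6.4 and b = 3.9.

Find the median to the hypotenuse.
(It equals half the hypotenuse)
Hypotenuse c = √(a² + b²) = √(40.96 + 15.21) = √56.17 ≈ 7.49466
Median to hypotenuse = c/2 ≈ 7.49466/2 ≈ 3.74733

Median = 3.747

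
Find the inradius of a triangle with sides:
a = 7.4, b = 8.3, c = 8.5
r = Area/s where s is the semi-perimeter.
s = (7.4 + 8.3 + 8.5)/2 = 24.2/2 = 12.1
Area = √(s(s−a)(s−b)(s−c)) = √(12.1·4.7·3.8·3.6) ≈ √777.982 ≈ 27.8923
r ≈ 27.8923/12.1 ≈ 2.30515

r = 2.305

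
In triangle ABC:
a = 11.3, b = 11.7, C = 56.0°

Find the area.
Two sides and the included angle (SAS): A = ½·a·b·sin(C) = ½·11.3·11.7·sin(56.0°)
sin(56.0°) ≈ 0.829038
A ≈ ½·132.21·0.829038 = 66.105·0.829038 ≈ 54.8035

Area = 54.8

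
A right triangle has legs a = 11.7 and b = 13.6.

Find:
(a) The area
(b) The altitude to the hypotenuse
(a) The legs are perpendicular, so Area = ½·a·b = ½·11.7·13.6 = ½·159.12 = 79.56
(b) Hypotenuse c = √(a² + b²) = √(136.89 + 184.96) = √321.85 ≈ 17.9402
    Area = ½·c·h_c  ⇒  h_c = 2·Area/c = 159.12/17.9402 ≈ 8.86948

Area = 79.56, h_c = 8.869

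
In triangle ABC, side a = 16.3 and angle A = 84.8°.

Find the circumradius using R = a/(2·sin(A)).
R = a/(2·sin(A)) = 16.3/(2·sin(84.8°))
sin(84.8°) ≈ 0.995884
R ≈ 16.3/(2·0.995884) = 16.3/1.99177 ≈ 8.18368

R = 8.184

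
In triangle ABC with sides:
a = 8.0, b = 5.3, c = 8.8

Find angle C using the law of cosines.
c² = a² + b² − 2ab·cos(C)  ⇒  cos(C) = (a² + b² − c²)/(2ab)
cos(C) = (8.0² + 5.3² − 8.8²)/(2·8.0·5.3) = (64 + 28.09 − 77.44)/84.8 = 14.65/84.8 ≈ 0.172759
C = arccos(0.172759) ≈ 80.0517°

C = 80.05°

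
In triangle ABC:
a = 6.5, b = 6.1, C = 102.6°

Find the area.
Two sides and the included angle (SAS): A = ½·a·b·sin(C) = ½·6.5·6.1·sin(102.6°)
sin(102.6°) ≈ 0.975917
A ≈ ½·39.65·0.975917 = 19.825·0.975917 ≈ 19.3475

Area = 19.35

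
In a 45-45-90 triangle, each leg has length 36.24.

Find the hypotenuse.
In a 45-45-90 triangle the sides are in ratio 1 : 1 : √2, so hypotenuse = leg·√2.
Hypotenuse = 36.24·√2 ≈ 36.24·1.41421 ≈ 51.2511

Hypotenuse = 36.24√2 = 51.25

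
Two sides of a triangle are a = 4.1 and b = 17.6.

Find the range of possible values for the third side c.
Triangle inequality: |a − b| < c < a + b
|a − b| = |4.1 − 17.6| = 13.5
a + b = 4.1 + 17.6 = 21.7

13.5 < c < 21.7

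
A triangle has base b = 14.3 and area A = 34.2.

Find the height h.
A = ½·b·h  ⇒  h = 2A/b = 2·34.2/14.3 = 68.4/14.3 ≈ 4.78322

h = 4.783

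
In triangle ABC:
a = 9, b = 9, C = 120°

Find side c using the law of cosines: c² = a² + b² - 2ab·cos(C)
c² = 9² + 9² − 2·9·9·cos(120°)
cos(120°) ≈ -0.5
c² ≈ 81 + 81 − 162·(-0.5) ≈ 162 + 81 ≈ 243
c ≈ √243 ≈ 15.5885

c = 15.59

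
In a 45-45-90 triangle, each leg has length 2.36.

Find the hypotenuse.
In a 45-45-90 triangle the sides are in ratio 1 : 1 : √2, so hypotenuse = leg·√2.
Hypotenuse = 2.36·√2 ≈ 2.36·1.41421 ≈ 3.33754

Hypotenuse = 2.36√2 = 3.338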